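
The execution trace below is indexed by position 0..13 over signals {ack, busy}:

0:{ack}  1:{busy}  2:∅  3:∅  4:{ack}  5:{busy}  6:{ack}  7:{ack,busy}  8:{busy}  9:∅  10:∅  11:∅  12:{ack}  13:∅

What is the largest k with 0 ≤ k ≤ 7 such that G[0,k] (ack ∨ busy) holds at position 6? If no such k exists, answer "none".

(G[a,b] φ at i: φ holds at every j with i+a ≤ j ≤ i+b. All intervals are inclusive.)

(ack ∨ busy) must hold from j=6 onward; find where it first fails.
  j=6: holds
  j=7: holds
  j=8: holds
  j=9: fails
Holds on [6,8], so largest k = 2.

2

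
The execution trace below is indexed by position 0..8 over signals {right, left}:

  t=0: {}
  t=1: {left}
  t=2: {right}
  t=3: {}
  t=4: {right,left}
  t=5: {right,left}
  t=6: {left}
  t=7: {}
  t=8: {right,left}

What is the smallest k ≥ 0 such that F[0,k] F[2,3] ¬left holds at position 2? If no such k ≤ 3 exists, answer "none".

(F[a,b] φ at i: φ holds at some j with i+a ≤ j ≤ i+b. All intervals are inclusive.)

Scan j = 2,3,… for F[2,3] ¬left:
  j=2: fails
  j=3: fails
  j=4: holds
First hit at j=4, so smallest k = 4-2 = 2.

2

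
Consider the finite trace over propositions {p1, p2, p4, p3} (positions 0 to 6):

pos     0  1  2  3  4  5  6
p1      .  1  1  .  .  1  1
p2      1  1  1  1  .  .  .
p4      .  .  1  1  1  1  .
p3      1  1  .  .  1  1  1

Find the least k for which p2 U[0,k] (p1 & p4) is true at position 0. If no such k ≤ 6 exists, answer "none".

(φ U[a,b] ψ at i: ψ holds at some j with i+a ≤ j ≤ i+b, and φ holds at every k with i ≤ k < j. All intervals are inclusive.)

2

Need earliest j ≥ 0 with (p1 & p4), and p2 at every k in [0,j-1].
  j=0: rhs fails.
  j=1: rhs fails.
  j=2: rhs holds; lhs holds on [0,1]. k = 2.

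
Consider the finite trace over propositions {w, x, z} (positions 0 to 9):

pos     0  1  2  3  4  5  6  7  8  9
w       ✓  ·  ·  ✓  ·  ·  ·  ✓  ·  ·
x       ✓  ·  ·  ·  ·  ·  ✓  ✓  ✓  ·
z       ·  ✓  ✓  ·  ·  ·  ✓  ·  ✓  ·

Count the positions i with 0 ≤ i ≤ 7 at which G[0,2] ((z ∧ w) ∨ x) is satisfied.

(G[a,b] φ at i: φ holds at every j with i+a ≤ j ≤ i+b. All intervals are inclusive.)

1

Evaluate at each i in [0,7]:
  i=0: ✗ (fails at j=1)
  i=1: ✗ (fails at j=1)
  i=2: ✗ (fails at j=2)
  i=3: ✗ (fails at j=3)
  i=4: ✗ (fails at j=4)
  i=5: ✗ (fails at j=5)
  i=6: ✓ (all of [6,8])
  i=7: ✗ (fails at j=9)
Positions where it holds: {6} → 1.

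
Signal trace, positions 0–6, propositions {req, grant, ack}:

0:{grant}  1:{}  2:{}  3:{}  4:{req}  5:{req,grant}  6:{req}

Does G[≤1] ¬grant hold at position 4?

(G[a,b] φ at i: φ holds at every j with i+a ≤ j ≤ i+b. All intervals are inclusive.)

False

Check ¬grant at every j in [4,5]:
  j=4: true
  j=5: false
Fails at j=5 → formula fails.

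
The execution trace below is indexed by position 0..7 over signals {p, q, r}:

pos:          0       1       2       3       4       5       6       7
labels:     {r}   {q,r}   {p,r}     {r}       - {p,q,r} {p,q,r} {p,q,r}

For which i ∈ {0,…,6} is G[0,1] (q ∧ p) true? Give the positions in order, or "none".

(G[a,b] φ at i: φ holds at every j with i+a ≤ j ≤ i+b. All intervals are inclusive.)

Evaluate at each i in [0,6]:
  i=0: ✗ (fails at j=0)
  i=1: ✗ (fails at j=1)
  i=2: ✗ (fails at j=2)
  i=3: ✗ (fails at j=3)
  i=4: ✗ (fails at j=4)
  i=5: ✓ (all of [5,6])
  i=6: ✓ (all of [6,7])

5, 6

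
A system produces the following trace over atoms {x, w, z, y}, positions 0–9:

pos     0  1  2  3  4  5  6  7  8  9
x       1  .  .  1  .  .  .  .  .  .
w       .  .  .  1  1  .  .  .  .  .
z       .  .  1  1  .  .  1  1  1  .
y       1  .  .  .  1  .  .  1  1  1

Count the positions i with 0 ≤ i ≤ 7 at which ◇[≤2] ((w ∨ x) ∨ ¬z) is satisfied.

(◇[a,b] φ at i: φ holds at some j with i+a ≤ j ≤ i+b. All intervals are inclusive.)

7

Evaluate at each i in [0,7]:
  i=0: ✓ (witness j=0)
  i=1: ✓ (witness j=1)
  i=2: ✓ (witness j=3)
  i=3: ✓ (witness j=3)
  i=4: ✓ (witness j=4)
  i=5: ✓ (witness j=5)
  i=6: ✗ (none in [6,8])
  i=7: ✓ (witness j=9)
Positions where it holds: {0, 1, 2, 3, 4, 5, 7} → 7.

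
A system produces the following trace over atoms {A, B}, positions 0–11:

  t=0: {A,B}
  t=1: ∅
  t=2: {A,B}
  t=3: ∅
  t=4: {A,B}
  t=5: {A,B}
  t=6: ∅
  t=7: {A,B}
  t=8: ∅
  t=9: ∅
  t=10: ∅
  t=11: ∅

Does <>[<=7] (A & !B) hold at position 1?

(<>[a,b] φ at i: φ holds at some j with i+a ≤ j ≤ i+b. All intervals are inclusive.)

Check (A & !B) at each j in [1,8]:
  j=1: false
  j=2: false
  j=3: false
  j=4: false
  j=5: false
  j=6: false
  j=7: false
  j=8: false
No position in the window satisfies it → formula fails.

Does not hold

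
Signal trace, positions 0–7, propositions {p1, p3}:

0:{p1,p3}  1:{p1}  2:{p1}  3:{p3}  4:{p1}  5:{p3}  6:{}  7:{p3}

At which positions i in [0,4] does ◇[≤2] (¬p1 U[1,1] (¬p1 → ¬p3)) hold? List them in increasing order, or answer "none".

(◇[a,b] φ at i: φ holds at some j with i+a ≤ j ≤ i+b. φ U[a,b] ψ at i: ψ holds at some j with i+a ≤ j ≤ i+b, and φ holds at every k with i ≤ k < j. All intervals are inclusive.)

Evaluate at each i in [0,4]:
  i=0: ✗ (none in [0,2])
  i=1: ✓ (witness j=3)
  i=2: ✓ (witness j=3)
  i=3: ✓ (witness j=3)
  i=4: ✓ (witness j=5)

1, 2, 3, 4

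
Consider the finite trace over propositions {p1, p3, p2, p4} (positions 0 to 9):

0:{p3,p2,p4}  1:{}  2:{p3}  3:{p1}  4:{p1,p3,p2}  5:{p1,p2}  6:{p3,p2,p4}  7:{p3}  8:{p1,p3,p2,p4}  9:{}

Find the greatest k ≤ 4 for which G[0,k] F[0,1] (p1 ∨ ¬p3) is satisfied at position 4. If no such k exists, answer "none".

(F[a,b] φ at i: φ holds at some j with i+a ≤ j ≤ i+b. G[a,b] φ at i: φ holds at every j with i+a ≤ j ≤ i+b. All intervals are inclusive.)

1

F[0,1] (p1 ∨ ¬p3) must hold from j=4 onward; find where it first fails.
  j=4: holds
  j=5: holds
  j=6: fails
Holds on [4,5], so largest k = 1.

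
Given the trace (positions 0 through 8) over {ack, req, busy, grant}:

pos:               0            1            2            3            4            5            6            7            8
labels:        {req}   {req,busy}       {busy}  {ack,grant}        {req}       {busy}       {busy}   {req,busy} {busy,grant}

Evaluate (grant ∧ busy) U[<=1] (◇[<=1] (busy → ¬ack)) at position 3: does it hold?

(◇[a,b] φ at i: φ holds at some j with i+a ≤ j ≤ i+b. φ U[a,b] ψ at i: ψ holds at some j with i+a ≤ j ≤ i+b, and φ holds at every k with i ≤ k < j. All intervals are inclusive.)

Yes

Need some j in [3,4] with ◇[<=1] (busy → ¬ack), and (grant ∧ busy) at every k in [3,j-1].
  j=3: ◇[<=1] (busy → ¬ack) holds; no prefix to check → satisfied.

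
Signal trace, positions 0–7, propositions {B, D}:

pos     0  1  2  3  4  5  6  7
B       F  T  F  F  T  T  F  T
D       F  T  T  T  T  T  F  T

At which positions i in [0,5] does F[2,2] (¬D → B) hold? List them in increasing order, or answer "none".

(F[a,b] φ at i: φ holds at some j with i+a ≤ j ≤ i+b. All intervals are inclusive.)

Evaluate at each i in [0,5]:
  i=0: ✓ (witness j=2)
  i=1: ✓ (witness j=3)
  i=2: ✓ (witness j=4)
  i=3: ✓ (witness j=5)
  i=4: ✗ (none in [6,6])
  i=5: ✓ (witness j=7)

0, 1, 2, 3, 5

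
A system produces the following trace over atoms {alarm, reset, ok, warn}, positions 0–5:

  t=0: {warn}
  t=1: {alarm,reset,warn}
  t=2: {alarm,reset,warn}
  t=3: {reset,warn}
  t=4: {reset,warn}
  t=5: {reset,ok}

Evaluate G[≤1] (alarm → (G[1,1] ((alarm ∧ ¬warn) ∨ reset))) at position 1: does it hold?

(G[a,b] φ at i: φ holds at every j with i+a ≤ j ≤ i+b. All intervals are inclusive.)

Yes

Check (alarm → (G[1,1] ((alarm ∧ ¬warn) ∨ reset))) at every j in [1,2]:
  j=1: antecedent true; consequent holds on [2,2] → ✓
  j=2: antecedent true; consequent holds on [3,3] → ✓
All positions satisfy it → formula holds.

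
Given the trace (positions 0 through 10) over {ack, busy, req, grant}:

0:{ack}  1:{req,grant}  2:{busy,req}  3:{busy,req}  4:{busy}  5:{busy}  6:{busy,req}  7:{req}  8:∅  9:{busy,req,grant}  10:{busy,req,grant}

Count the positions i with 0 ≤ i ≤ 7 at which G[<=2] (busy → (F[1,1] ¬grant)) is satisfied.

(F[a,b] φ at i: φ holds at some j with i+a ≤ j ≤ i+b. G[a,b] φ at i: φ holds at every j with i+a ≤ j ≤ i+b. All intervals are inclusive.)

7

Evaluate at each i in [0,7]:
  i=0: ✓ (all of [0,2])
  i=1: ✓ (all of [1,3])
  i=2: ✓ (all of [2,4])
  i=3: ✓ (all of [3,5])
  i=4: ✓ (all of [4,6])
  i=5: ✓ (all of [5,7])
  i=6: ✓ (all of [6,8])
  i=7: ✗ (fails at j=9)
Positions where it holds: {0, 1, 2, 3, 4, 5, 6} → 7.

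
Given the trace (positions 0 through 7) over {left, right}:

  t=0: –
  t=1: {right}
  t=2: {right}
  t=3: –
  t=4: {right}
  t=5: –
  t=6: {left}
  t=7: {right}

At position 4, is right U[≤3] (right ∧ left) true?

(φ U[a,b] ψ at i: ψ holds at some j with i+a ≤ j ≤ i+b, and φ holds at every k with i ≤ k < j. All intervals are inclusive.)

Need some j in [4,7] with (right ∧ left), and right at every k in [4,j-1].
  j=4: (right ∧ left) false.
  j=5: (right ∧ left) false.
  j=6: (right ∧ left) false.
  j=7: (right ∧ left) false.
No j in the window works → until fails.

Does not hold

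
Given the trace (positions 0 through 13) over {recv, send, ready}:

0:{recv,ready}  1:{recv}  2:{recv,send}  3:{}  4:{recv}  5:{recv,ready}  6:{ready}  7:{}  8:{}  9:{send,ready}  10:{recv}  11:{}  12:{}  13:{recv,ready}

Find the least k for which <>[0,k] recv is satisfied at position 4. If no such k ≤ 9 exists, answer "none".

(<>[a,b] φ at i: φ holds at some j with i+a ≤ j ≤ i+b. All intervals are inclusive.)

Scan j = 4,5,… for recv:
  j=4: holds
First hit at j=4, so smallest k = 4-4 = 0.

0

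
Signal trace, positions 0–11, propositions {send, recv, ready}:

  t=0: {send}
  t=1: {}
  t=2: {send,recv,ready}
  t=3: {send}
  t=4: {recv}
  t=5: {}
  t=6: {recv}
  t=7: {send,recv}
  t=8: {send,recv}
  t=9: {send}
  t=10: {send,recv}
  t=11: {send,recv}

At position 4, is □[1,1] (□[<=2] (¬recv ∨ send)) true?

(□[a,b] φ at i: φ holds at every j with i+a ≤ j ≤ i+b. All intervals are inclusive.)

Check □[<=2] (¬recv ∨ send) at every j in [5,5]:
  j=5: fails at 6
Fails at j=5 → formula fails.

Does not hold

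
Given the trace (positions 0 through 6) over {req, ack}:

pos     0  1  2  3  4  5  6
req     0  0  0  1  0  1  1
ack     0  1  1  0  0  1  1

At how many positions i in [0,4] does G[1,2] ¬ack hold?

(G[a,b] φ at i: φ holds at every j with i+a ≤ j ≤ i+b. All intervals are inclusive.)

1

Evaluate at each i in [0,4]:
  i=0: ✗ (fails at j=1)
  i=1: ✗ (fails at j=2)
  i=2: ✓ (all of [3,4])
  i=3: ✗ (fails at j=5)
  i=4: ✗ (fails at j=5)
Positions where it holds: {2} → 1.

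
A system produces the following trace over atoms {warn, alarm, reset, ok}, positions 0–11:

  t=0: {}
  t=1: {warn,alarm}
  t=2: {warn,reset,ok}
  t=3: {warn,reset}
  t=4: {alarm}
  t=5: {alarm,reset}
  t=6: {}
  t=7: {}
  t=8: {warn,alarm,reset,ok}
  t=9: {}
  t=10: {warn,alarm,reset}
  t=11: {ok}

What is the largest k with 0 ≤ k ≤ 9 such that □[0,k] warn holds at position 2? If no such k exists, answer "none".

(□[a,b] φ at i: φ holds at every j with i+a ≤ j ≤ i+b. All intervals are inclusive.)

warn must hold from j=2 onward; find where it first fails.
  j=2: holds
  j=3: holds
  j=4: fails
Holds on [2,3], so largest k = 1.

1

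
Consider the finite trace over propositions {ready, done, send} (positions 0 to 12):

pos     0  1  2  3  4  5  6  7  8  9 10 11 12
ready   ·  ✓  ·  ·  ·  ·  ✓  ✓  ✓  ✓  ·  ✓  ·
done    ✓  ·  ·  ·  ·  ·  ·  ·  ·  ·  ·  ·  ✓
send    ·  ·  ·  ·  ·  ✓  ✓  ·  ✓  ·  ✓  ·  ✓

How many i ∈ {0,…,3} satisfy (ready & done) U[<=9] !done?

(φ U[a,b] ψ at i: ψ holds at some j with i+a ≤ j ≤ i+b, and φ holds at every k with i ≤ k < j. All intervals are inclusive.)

Evaluate at each i in [0,3]:
  i=0: ✗ (lhs fails at k=0 before rhs at j=1)
  i=1: ✓ (rhs at j=1)
  i=2: ✓ (rhs at j=2)
  i=3: ✓ (rhs at j=3)
Positions where it holds: {1, 2, 3} → 3.

3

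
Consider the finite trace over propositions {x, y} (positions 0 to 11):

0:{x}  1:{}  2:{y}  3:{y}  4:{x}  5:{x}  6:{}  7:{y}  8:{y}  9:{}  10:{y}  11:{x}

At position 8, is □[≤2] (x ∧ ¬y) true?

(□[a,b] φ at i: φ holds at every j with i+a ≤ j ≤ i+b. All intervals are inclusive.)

Check (x ∧ ¬y) at every j in [8,10]:
  j=8: false
  j=9: false
  j=10: false
Fails at j=8 → formula fails.

False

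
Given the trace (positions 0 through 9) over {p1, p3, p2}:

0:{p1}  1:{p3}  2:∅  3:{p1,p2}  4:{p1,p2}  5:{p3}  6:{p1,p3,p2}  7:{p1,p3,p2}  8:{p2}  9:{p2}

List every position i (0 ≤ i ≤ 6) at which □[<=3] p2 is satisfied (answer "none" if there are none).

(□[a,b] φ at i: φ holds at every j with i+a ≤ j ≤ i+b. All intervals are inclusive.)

6

Evaluate at each i in [0,6]:
  i=0: ✗ (fails at j=0)
  i=1: ✗ (fails at j=1)
  i=2: ✗ (fails at j=2)
  i=3: ✗ (fails at j=5)
  i=4: ✗ (fails at j=5)
  i=5: ✗ (fails at j=5)
  i=6: ✓ (all of [6,9])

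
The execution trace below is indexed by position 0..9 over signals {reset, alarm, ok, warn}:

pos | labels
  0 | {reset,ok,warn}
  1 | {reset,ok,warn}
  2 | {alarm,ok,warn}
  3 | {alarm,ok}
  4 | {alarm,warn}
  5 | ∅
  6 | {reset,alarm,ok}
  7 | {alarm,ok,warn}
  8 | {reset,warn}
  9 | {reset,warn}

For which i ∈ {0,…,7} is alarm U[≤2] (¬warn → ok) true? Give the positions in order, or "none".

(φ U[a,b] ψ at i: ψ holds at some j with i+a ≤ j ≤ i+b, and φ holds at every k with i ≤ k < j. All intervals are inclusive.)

0, 1, 2, 3, 4, 6, 7

Evaluate at each i in [0,7]:
  i=0: ✓ (rhs at j=0)
  i=1: ✓ (rhs at j=1)
  i=2: ✓ (rhs at j=2)
  i=3: ✓ (rhs at j=3)
  i=4: ✓ (rhs at j=4)
  i=5: ✗ (lhs fails at k=5 before rhs at j=6)
  i=6: ✓ (rhs at j=6)
  i=7: ✓ (rhs at j=7)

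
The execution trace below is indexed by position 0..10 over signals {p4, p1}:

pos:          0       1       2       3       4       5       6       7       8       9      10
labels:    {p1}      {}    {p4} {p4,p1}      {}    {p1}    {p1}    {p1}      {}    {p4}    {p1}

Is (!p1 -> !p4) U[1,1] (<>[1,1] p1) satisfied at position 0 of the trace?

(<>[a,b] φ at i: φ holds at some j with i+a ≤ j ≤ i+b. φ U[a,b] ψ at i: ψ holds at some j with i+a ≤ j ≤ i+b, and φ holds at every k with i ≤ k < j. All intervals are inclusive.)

Need some j in [1,1] with <>[1,1] p1, and (!p1 -> !p4) at every k in [0,j-1].
  j=1: <>[1,1] p1 — fails (none in [2,2]).
No j in the window works → until fails.

No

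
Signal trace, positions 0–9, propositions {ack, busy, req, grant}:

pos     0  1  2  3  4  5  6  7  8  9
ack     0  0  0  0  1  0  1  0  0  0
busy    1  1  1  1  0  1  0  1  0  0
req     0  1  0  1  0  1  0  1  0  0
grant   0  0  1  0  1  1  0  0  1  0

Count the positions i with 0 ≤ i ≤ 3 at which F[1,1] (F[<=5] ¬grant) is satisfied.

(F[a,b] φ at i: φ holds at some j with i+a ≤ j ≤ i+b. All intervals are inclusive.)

Evaluate at each i in [0,3]:
  i=0: ✓ (witness j=1)
  i=1: ✓ (witness j=2)
  i=2: ✓ (witness j=3)
  i=3: ✓ (witness j=4)
Positions where it holds: {0, 1, 2, 3} → 4.

4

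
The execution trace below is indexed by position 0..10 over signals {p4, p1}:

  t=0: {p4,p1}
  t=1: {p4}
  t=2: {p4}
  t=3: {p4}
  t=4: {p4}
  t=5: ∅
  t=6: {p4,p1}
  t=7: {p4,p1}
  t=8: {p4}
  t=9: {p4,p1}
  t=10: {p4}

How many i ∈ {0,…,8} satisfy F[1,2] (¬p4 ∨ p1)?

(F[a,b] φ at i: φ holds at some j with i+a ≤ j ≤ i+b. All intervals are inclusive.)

6

Evaluate at each i in [0,8]:
  i=0: ✗ (none in [1,2])
  i=1: ✗ (none in [2,3])
  i=2: ✗ (none in [3,4])
  i=3: ✓ (witness j=5)
  i=4: ✓ (witness j=5)
  i=5: ✓ (witness j=6)
  i=6: ✓ (witness j=7)
  i=7: ✓ (witness j=9)
  i=8: ✓ (witness j=9)
Positions where it holds: {3, 4, 5, 6, 7, 8} → 6.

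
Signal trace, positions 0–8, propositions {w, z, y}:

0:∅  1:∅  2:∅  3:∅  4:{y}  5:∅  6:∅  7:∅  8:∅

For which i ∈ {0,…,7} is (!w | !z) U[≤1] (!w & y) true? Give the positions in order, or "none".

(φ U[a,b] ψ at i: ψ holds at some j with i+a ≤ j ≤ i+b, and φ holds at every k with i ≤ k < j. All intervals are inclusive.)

3, 4

Evaluate at each i in [0,7]:
  i=0: ✗ (no rhs in [0,1])
  i=1: ✗ (no rhs in [1,2])
  i=2: ✗ (no rhs in [2,3])
  i=3: ✓ (rhs at j=4; lhs holds on [3,3])
  i=4: ✓ (rhs at j=4)
  i=5: ✗ (no rhs in [5,6])
  i=6: ✗ (no rhs in [6,7])
  i=7: ✗ (no rhs in [7,8])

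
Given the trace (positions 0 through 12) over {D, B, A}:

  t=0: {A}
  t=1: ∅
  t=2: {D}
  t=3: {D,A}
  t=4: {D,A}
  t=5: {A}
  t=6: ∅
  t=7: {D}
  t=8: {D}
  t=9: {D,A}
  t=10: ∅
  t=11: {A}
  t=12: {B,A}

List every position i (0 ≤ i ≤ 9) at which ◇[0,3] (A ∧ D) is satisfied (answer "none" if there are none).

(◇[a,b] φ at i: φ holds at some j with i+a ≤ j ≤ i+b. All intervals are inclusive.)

0, 1, 2, 3, 4, 6, 7, 8, 9

Evaluate at each i in [0,9]:
  i=0: ✓ (witness j=3)
  i=1: ✓ (witness j=3)
  i=2: ✓ (witness j=3)
  i=3: ✓ (witness j=3)
  i=4: ✓ (witness j=4)
  i=5: ✗ (none in [5,8])
  i=6: ✓ (witness j=9)
  i=7: ✓ (witness j=9)
  i=8: ✓ (witness j=9)
  i=9: ✓ (witness j=9)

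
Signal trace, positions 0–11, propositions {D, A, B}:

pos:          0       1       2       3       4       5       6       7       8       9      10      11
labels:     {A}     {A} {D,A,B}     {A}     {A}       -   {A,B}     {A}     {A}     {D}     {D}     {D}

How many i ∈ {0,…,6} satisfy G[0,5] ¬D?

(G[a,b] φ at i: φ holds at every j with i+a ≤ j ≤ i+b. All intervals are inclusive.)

1

Evaluate at each i in [0,6]:
  i=0: ✗ (fails at j=2)
  i=1: ✗ (fails at j=2)
  i=2: ✗ (fails at j=2)
  i=3: ✓ (all of [3,8])
  i=4: ✗ (fails at j=9)
  i=5: ✗ (fails at j=9)
  i=6: ✗ (fails at j=9)
Positions where it holds: {3} → 1.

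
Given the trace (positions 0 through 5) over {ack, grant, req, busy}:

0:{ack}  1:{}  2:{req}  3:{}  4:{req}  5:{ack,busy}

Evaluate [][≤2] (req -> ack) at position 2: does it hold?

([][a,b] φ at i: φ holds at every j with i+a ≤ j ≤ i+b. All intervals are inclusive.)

Check (req -> ack) at every j in [2,4]:
  j=2: antecedent true; consequent false → ✗
  j=3: antecedent false → ✓
  j=4: antecedent true; consequent false → ✗
Fails at j=2 → formula fails.

No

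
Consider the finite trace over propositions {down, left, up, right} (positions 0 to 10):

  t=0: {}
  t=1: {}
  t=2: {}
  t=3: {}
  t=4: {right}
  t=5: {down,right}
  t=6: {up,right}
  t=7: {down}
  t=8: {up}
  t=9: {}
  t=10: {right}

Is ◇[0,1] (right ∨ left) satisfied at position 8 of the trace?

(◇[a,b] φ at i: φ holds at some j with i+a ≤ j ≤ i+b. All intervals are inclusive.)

False

Check (right ∨ left) at each j in [8,9]:
  j=8: false
  j=9: false
No position in the window satisfies it → formula fails.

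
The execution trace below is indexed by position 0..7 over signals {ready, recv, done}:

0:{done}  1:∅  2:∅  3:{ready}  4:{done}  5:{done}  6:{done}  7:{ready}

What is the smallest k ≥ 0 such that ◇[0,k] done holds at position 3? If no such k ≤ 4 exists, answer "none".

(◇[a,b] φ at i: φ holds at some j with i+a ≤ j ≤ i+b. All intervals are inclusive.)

1

Scan j = 3,4,… for done:
  j=3: fails
  j=4: holds
First hit at j=4, so smallest k = 4-3 = 1.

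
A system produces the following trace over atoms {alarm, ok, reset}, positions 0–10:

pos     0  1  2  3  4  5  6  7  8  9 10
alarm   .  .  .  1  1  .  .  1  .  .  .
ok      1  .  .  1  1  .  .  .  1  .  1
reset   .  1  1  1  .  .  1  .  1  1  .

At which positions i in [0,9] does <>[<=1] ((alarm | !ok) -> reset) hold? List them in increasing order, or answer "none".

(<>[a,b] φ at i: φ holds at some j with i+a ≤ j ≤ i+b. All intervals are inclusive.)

Evaluate at each i in [0,9]:
  i=0: ✓ (witness j=0)
  i=1: ✓ (witness j=1)
  i=2: ✓ (witness j=2)
  i=3: ✓ (witness j=3)
  i=4: ✗ (none in [4,5])
  i=5: ✓ (witness j=6)
  i=6: ✓ (witness j=6)
  i=7: ✓ (witness j=8)
  i=8: ✓ (witness j=8)
  i=9: ✓ (witness j=9)

0, 1, 2, 3, 5, 6, 7, 8, 9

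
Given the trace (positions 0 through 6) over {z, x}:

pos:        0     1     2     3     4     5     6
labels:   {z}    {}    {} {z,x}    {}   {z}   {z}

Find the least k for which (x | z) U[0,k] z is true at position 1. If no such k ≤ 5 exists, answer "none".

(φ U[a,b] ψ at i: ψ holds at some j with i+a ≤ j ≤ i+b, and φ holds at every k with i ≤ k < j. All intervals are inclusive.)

none

Need earliest j ≥ 1 with z, and (x | z) at every k in [1,j-1].
  j=1: rhs fails.
  j=2: rhs fails.
  j=3: rhs holds but lhs fails at k=1.
  j=4: rhs fails.
  j=5: rhs holds but lhs fails at k=1.
  j=6: rhs holds but lhs fails at k=1.
No witness within the range → none.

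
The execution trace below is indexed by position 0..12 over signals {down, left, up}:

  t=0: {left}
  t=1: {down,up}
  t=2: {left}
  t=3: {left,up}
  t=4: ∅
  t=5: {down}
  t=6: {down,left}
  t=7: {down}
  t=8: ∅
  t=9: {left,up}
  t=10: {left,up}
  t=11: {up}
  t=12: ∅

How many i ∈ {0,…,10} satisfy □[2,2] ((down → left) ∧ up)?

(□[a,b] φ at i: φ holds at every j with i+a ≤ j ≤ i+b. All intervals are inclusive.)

Evaluate at each i in [0,10]:
  i=0: ✗ (fails at j=2)
  i=1: ✓ (all of [3,3])
  i=2: ✗ (fails at j=4)
  i=3: ✗ (fails at j=5)
  i=4: ✗ (fails at j=6)
  i=5: ✗ (fails at j=7)
  i=6: ✗ (fails at j=8)
  i=7: ✓ (all of [9,9])
  i=8: ✓ (all of [10,10])
  i=9: ✓ (all of [11,11])
  i=10: ✗ (fails at j=12)
Positions where it holds: {1, 7, 8, 9} → 4.

4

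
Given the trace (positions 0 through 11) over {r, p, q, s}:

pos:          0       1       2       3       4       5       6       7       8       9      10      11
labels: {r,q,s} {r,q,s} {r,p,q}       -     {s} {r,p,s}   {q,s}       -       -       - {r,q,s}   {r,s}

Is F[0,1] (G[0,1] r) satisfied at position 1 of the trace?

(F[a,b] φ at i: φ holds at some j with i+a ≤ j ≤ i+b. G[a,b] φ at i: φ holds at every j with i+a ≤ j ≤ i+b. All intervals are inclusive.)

True

Check G[0,1] r at each j in [1,2]:
  j=1: holds on [1,2]
  j=2: fails at 3
Found at j=1 → formula holds.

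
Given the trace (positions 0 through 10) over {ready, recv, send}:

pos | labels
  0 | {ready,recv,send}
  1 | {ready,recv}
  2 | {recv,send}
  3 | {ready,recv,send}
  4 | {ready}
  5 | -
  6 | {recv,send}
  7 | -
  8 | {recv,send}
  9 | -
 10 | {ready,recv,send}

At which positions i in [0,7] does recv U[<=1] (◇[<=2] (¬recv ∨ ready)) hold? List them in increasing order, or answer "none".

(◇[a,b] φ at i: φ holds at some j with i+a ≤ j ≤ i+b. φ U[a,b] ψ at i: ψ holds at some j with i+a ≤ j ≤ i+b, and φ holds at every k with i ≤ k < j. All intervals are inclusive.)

0, 1, 2, 3, 4, 5, 6, 7

Evaluate at each i in [0,7]:
  i=0: ✓ (rhs at j=0)
  i=1: ✓ (rhs at j=1)
  i=2: ✓ (rhs at j=2)
  i=3: ✓ (rhs at j=3)
  i=4: ✓ (rhs at j=4)
  i=5: ✓ (rhs at j=5)
  i=6: ✓ (rhs at j=6)
  i=7: ✓ (rhs at j=7)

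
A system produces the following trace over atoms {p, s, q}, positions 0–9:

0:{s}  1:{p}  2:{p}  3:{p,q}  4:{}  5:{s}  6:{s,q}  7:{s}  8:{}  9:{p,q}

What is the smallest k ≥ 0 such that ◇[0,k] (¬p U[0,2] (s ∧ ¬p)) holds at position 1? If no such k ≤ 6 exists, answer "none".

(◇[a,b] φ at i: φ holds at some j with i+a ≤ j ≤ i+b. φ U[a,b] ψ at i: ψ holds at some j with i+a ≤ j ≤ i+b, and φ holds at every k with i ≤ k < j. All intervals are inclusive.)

3

Scan j = 1,2,… for (¬p U[0,2] (s ∧ ¬p)):
  j=1: fails
  j=2: fails
  j=3: fails
  j=4: holds
First hit at j=4, so smallest k = 4-1 = 3.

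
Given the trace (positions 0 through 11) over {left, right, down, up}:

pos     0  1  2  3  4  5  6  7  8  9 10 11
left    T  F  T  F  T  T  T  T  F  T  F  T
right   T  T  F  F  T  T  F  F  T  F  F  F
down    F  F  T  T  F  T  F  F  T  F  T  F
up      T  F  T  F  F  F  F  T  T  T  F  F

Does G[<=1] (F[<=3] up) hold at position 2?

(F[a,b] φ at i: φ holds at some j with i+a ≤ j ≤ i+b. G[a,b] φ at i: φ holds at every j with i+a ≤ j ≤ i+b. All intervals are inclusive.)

Check F[<=3] up at every j in [2,3]:
  j=2: holds (witness at 2)
  j=3: fails (none in [3,6])
Fails at j=3 → formula fails.

Does not hold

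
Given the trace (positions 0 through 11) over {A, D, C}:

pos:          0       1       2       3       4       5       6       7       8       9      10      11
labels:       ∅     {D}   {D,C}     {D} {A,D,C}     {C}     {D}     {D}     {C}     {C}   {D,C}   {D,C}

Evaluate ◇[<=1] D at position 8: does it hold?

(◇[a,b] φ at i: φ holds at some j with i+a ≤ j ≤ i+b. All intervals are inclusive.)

Does not hold

Check D at each j in [8,9]:
  j=8: false
  j=9: false
No position in the window satisfies it → formula fails.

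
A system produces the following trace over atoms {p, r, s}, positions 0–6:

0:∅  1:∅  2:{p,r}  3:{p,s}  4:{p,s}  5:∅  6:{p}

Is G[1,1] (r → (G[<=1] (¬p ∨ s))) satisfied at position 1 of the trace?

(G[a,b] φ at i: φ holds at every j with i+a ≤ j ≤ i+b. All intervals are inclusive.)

Check (r → (G[<=1] (¬p ∨ s))) at every j in [2,2]:
  j=2: antecedent true; consequent fails at 2 → ✗
Fails at j=2 → formula fails.

False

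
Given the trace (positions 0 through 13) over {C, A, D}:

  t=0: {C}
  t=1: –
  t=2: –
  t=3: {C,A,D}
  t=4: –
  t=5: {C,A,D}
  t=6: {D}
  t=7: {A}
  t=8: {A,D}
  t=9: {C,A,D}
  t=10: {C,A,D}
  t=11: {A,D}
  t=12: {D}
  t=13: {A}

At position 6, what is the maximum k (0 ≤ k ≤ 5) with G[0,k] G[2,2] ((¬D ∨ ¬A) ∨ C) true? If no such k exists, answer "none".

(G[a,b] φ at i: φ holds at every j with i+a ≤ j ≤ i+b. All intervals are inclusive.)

none

G[2,2] ((¬D ∨ ¬A) ∨ C) must hold from j=6 onward; find where it first fails.
  j=6: fails → no k works.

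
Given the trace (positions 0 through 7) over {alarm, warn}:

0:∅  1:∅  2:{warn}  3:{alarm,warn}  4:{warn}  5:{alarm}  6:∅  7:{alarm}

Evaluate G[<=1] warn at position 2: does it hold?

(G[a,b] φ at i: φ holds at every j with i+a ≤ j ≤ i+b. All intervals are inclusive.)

Check warn at every j in [2,3]:
  j=2: true
  j=3: true
All positions satisfy it → formula holds.

Holds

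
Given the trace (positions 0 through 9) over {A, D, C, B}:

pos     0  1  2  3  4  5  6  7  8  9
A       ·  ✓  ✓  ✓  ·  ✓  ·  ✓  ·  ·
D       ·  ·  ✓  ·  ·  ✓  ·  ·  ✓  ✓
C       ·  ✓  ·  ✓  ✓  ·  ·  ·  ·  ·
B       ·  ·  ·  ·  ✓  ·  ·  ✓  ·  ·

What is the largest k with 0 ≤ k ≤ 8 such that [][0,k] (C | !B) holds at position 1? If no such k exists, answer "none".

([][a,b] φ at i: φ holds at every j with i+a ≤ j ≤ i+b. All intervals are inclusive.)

5

(C | !B) must hold from j=1 onward; find where it first fails.
  j=1: holds
  j=2: holds
  j=3: holds
  j=4: holds
  j=5: holds
  j=6: holds
  j=7: fails
Holds on [1,6], so largest k = 5.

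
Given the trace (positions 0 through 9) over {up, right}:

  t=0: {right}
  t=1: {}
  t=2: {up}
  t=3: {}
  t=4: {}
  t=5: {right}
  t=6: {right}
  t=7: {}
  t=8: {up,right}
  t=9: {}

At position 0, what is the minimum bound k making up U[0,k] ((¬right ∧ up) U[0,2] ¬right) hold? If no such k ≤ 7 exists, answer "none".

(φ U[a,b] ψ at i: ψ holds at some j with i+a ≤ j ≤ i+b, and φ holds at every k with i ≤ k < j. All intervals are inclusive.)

none

Need earliest j ≥ 0 with ((¬right ∧ up) U[0,2] ¬right), and up at every k in [0,j-1].
  j=0: rhs fails.
  j=1: rhs holds but lhs fails at k=0.
  j=2: rhs holds but lhs fails at k=0.
  j=3: rhs holds but lhs fails at k=0.
  j=4: rhs holds but lhs fails at k=0.
  j=5: rhs fails.
  j=6: rhs fails.
  j=7: rhs holds but lhs fails at k=0.
No witness within the range → none.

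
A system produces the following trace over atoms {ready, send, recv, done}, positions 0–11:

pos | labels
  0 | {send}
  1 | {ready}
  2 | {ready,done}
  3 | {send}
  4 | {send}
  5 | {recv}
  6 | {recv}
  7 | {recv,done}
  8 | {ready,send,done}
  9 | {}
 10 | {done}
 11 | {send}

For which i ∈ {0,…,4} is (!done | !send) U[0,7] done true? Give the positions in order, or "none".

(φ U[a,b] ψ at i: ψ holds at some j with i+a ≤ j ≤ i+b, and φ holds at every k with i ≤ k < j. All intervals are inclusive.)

0, 1, 2, 3, 4

Evaluate at each i in [0,4]:
  i=0: ✓ (rhs at j=2; lhs holds on [0,1])
  i=1: ✓ (rhs at j=2; lhs holds on [1,1])
  i=2: ✓ (rhs at j=2)
  i=3: ✓ (rhs at j=7; lhs holds on [3,6])
  i=4: ✓ (rhs at j=7; lhs holds on [4,6])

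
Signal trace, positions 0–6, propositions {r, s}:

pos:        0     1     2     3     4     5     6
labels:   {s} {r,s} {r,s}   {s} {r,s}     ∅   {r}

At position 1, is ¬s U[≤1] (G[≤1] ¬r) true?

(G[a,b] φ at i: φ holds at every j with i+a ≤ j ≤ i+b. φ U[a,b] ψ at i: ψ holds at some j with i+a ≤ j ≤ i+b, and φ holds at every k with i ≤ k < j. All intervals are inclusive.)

Need some j in [1,2] with G[≤1] ¬r, and ¬s at every k in [1,j-1].
  j=1: G[≤1] ¬r — fails at 1.
  j=2: G[≤1] ¬r — fails at 2.
No j in the window works → until fails.

No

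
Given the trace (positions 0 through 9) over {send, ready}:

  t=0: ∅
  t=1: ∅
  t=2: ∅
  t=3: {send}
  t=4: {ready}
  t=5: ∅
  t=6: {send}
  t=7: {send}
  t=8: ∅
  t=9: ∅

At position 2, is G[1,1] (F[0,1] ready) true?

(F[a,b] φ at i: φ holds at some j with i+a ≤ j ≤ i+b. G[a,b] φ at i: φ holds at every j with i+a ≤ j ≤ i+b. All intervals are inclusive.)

Check F[0,1] ready at every j in [3,3]:
  j=3: holds (witness at 4)
All positions satisfy it → formula holds.

Holds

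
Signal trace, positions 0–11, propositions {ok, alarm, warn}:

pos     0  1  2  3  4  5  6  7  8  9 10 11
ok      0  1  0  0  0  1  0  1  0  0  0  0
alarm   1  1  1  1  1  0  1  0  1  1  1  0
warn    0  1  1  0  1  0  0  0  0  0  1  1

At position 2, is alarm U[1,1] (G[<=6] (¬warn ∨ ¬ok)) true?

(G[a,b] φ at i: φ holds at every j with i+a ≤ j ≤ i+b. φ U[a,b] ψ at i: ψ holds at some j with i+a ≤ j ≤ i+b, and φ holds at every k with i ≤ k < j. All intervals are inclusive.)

True

Need some j in [3,3] with G[<=6] (¬warn ∨ ¬ok), and alarm at every k in [2,j-1].
  j=3: G[<=6] (¬warn ∨ ¬ok) holds; alarm holds at every k in [2,2] → satisfied.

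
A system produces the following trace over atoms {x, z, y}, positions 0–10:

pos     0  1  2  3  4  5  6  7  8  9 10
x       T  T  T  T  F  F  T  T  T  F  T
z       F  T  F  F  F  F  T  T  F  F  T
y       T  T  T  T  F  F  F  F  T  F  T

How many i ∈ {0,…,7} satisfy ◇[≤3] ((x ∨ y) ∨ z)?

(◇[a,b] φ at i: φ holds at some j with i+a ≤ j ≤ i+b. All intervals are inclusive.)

Evaluate at each i in [0,7]:
  i=0: ✓ (witness j=0)
  i=1: ✓ (witness j=1)
  i=2: ✓ (witness j=2)
  i=3: ✓ (witness j=3)
  i=4: ✓ (witness j=6)
  i=5: ✓ (witness j=6)
  i=6: ✓ (witness j=6)
  i=7: ✓ (witness j=7)
Positions where it holds: {0, 1, 2, 3, 4, 5, 6, 7} → 8.

8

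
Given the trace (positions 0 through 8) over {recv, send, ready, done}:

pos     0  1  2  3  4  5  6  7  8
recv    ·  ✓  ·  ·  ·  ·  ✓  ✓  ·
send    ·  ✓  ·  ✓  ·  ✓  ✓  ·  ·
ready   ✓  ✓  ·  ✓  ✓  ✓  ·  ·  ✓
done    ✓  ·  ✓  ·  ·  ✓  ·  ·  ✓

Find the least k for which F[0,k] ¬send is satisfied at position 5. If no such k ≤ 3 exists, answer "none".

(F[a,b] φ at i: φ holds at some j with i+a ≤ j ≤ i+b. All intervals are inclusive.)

Scan j = 5,6,… for ¬send:
  j=5: fails
  j=6: fails
  j=7: holds
First hit at j=7, so smallest k = 7-5 = 2.

2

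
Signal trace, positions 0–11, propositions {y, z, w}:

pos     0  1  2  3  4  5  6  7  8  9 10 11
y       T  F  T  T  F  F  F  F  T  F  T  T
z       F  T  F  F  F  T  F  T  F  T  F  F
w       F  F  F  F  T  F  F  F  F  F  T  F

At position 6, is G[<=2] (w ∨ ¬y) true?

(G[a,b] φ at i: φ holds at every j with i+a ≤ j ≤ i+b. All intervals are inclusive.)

Check (w ∨ ¬y) at every j in [6,8]:
  j=6: true
  j=7: true
  j=8: false
Fails at j=8 → formula fails.

No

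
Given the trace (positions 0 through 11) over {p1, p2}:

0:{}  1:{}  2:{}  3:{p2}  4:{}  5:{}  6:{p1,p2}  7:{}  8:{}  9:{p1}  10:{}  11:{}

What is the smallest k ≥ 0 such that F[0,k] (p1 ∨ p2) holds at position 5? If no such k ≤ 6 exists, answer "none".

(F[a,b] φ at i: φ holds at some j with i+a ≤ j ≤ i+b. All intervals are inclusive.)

1

Scan j = 5,6,… for (p1 ∨ p2):
  j=5: fails
  j=6: holds
First hit at j=6, so smallest k = 6-5 = 1.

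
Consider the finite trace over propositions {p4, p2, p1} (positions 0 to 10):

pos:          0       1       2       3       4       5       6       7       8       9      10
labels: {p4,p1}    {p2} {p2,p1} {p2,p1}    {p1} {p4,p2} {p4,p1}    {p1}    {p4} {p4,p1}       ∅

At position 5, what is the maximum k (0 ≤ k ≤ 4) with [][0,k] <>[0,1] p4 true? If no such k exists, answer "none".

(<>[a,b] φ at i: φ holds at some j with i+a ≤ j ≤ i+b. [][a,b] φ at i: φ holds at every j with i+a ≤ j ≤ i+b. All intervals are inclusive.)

4

<>[0,1] p4 must hold from j=5 onward; find where it first fails.
  j=5: holds
  j=6: holds
  j=7: holds
  j=8: holds
  j=9: holds
Holds through j=9; largest k = 4.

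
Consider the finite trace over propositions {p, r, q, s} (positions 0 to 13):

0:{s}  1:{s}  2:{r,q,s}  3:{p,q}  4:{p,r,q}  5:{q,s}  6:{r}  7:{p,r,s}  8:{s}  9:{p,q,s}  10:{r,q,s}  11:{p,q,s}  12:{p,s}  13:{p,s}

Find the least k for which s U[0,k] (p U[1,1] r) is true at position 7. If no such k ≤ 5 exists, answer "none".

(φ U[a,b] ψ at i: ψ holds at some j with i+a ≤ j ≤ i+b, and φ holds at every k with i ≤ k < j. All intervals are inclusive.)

Need earliest j ≥ 7 with (p U[1,1] r), and s at every k in [7,j-1].
  j=7: rhs fails.
  j=8: rhs fails.
  j=9: rhs holds; lhs holds on [7,8]. k = 2.

2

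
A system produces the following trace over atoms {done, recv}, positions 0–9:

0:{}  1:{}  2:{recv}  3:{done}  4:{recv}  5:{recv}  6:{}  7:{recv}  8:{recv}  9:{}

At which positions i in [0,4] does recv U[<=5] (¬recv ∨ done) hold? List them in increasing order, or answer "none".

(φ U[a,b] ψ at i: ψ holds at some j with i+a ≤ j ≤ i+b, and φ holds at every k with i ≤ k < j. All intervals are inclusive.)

0, 1, 2, 3, 4

Evaluate at each i in [0,4]:
  i=0: ✓ (rhs at j=0)
  i=1: ✓ (rhs at j=1)
  i=2: ✓ (rhs at j=3; lhs holds on [2,2])
  i=3: ✓ (rhs at j=3)
  i=4: ✓ (rhs at j=6; lhs holds on [4,5])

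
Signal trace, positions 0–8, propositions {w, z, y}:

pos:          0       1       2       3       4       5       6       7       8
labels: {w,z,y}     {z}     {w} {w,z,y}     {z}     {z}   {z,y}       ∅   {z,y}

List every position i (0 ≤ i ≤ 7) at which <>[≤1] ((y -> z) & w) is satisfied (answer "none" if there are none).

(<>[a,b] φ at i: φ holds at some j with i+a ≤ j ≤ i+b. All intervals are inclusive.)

0, 1, 2, 3

Evaluate at each i in [0,7]:
  i=0: ✓ (witness j=0)
  i=1: ✓ (witness j=2)
  i=2: ✓ (witness j=2)
  i=3: ✓ (witness j=3)
  i=4: ✗ (none in [4,5])
  i=5: ✗ (none in [5,6])
  i=6: ✗ (none in [6,7])
  i=7: ✗ (none in [7,8])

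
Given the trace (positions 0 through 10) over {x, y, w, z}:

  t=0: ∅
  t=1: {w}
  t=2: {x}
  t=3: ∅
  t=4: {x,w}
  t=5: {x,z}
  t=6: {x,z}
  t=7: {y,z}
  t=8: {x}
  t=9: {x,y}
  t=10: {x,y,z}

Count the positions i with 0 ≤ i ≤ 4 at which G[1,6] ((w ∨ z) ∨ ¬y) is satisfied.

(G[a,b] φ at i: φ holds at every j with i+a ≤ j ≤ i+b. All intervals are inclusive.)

3

Evaluate at each i in [0,4]:
  i=0: ✓ (all of [1,6])
  i=1: ✓ (all of [2,7])
  i=2: ✓ (all of [3,8])
  i=3: ✗ (fails at j=9)
  i=4: ✗ (fails at j=9)
Positions where it holds: {0, 1, 2} → 3.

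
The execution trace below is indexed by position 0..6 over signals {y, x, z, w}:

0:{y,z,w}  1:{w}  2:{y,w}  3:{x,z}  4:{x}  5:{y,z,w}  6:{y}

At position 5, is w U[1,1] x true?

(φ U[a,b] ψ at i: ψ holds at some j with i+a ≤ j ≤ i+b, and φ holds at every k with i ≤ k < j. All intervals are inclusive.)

No

Need some j in [6,6] with x, and w at every k in [5,j-1].
  j=6: x false.
No j in the window works → until fails.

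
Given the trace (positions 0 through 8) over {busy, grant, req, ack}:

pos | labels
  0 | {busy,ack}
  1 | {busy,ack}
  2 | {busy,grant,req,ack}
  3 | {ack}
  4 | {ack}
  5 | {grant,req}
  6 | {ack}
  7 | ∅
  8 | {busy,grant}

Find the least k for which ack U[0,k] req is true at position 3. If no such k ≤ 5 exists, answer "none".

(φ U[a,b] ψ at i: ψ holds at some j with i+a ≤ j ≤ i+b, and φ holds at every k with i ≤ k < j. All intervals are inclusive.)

2

Need earliest j ≥ 3 with req, and ack at every k in [3,j-1].
  j=3: rhs fails.
  j=4: rhs fails.
  j=5: rhs holds; lhs holds on [3,4]. k = 2.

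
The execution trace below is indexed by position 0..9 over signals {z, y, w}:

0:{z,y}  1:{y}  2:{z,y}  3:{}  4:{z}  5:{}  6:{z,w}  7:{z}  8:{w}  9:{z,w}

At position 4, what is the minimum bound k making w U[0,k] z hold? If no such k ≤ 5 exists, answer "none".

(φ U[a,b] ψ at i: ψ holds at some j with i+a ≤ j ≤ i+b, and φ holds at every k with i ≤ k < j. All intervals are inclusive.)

Need earliest j ≥ 4 with z, and w at every k in [4,j-1].
  j=4: rhs holds (empty prefix). k = 0.

0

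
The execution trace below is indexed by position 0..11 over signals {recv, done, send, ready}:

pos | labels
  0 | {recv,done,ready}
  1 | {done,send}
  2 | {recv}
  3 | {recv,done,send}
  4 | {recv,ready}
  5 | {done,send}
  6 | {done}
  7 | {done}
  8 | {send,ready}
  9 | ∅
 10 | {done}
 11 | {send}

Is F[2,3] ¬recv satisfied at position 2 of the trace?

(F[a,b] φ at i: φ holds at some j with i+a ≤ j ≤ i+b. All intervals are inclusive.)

Check ¬recv at each j in [4,5]:
  j=4: false
  j=5: true
Found at j=5 → formula holds.

Holds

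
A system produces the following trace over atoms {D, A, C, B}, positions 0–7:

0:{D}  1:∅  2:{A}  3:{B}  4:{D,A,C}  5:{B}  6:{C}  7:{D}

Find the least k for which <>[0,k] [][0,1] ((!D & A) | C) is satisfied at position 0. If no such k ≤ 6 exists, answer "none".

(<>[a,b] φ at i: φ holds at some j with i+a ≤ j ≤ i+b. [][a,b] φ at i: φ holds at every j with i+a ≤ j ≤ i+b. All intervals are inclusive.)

Scan j = 0,1,… for [][0,1] ((!D & A) | C):
  j=0: fails
  j=1: fails
  j=2: fails
  j=3: fails
  j=4: fails
  j=5: fails
  j=6: fails
No j in [0,6] satisfies it → none.

none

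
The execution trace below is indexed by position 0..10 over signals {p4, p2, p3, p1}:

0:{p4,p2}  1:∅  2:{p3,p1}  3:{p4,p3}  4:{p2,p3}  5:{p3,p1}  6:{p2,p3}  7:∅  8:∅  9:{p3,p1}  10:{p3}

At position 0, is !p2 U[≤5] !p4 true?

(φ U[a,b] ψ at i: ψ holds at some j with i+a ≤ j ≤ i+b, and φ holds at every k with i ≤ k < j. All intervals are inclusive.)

False

Need some j in [0,5] with !p4, and !p2 at every k in [0,j-1].
  j=0: !p4 false.
  j=1: !p4 holds, but !p2 fails at k=0 → not this j.
  j=2: !p4 holds, but !p2 fails at k=0 → not this j.
  j=3: !p4 false.
  j=4: !p4 holds, but !p2 fails at k=0 → not this j.
  j=5: !p4 holds, but !p2 fails at k=0 → not this j.
No j in the window works → until fails.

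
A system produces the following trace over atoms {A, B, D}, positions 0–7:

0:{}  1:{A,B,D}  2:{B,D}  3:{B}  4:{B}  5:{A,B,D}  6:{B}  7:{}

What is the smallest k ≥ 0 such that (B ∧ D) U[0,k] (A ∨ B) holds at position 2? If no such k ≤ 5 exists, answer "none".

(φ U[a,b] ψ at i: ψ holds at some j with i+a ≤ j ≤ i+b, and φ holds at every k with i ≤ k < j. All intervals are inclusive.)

0

Need earliest j ≥ 2 with (A ∨ B), and (B ∧ D) at every k in [2,j-1].
  j=2: rhs holds (empty prefix). k = 0.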